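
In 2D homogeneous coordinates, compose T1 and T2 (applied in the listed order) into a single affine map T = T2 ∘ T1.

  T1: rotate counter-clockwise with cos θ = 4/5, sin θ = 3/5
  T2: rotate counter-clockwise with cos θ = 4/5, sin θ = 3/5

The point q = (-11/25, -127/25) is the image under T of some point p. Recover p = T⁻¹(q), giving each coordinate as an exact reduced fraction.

p = (-5, -1)

T1 = [4/5 -3/5 0; 3/5 4/5 0; 0 0 1]
T2·T1 = [7/25 -24/25 0; 24/25 7/25 0; 0 0 1]
det M = 1; M⁻¹ = [7/25 24/25 0; -24/25 7/25 0; 0 0 1]
M⁻¹ · (-11/25, -127/25)ᵀ = (-5, -1)ᵀ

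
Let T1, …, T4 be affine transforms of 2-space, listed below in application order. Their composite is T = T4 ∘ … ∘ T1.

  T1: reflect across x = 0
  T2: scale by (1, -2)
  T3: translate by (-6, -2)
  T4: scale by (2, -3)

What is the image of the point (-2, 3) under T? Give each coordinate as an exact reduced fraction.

T1 reflect across x = 0: (-2, 3) → (2, 3)
T2 scale by (1, -2): (2, 3) → (2, -6)
T3 translate by (-6, -2): (2, -6) → (-4, -8)
T4 scale by (2, -3): (-4, -8) → (-8, 24)

T(p) = (-8, 24)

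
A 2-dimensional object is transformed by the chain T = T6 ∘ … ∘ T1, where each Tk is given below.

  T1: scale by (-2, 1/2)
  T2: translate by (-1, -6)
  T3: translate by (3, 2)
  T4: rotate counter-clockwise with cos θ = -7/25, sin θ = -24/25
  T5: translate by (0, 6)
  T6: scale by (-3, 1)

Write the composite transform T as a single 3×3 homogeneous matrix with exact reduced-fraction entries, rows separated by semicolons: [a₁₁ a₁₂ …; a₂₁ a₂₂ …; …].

T1 = [-2 0 0; 0 1/2 0; 0 0 1]
T2·T1 = [-2 0 -1; 0 1/2 -6; 0 0 1]
T3·…·T1 = [-2 0 2; 0 1/2 -4; 0 0 1]
T4·…·T1 = [14/25 12/25 -22/5; 48/25 -7/50 -4/5; 0 0 1]
T5·…·T1 = [14/25 12/25 -22/5; 48/25 -7/50 26/5; 0 0 1]
T6·…·T1 = [-42/25 -36/25 66/5; 48/25 -7/50 26/5; 0 0 1]

T = [-42/25 -36/25 66/5; 48/25 -7/50 26/5; 0 0 1]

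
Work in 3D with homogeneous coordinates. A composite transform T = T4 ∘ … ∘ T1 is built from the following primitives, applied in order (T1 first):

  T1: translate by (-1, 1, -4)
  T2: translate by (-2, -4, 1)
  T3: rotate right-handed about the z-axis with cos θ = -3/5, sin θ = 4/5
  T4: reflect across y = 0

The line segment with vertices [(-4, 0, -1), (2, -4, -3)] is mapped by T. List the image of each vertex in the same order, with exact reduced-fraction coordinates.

T1 translate by (-1, 1, -4): (-4, 0, -1) → (-5, 1, -5); (2, -4, -3) → (1, -3, -7)
T2 translate by (-2, -4, 1): (-5, 1, -5) → (-7, -3, -4); (1, -3, -7) → (-1, -7, -6)
T3 rotate right-handed about the z-axis with cos θ = -3/5, sin θ = 4/5: (-7, -3, -4) → (33/5, -19/5, -4); (-1, -7, -6) → (31/5, 17/5, -6)
T4 reflect across y = 0: (33/5, -19/5, -4) → (33/5, 19/5, -4); (31/5, 17/5, -6) → (31/5, -17/5, -6)

image vertices: (33/5, 19/5, -4), (31/5, -17/5, -6)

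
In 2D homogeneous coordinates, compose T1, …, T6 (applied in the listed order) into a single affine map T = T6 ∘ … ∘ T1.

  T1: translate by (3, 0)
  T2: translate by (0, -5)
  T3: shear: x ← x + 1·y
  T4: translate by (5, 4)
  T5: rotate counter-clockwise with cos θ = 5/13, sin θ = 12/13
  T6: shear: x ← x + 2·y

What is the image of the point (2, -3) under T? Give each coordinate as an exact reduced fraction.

T1 translate by (3, 0): (2, -3) → (5, -3)
T2 translate by (0, -5): (5, -3) → (5, -8)
T3 shear: x ← x + 1·y: (5, -8) → (-3, -8)
T4 translate by (5, 4): (-3, -8) → (2, -4)
T5 rotate counter-clockwise with cos θ = 5/13, sin θ = 12/13: (2, -4) → (58/13, 4/13)
T6 shear: x ← x + 2·y: (58/13, 4/13) → (66/13, 4/13)

T(p) = (66/13, 4/13)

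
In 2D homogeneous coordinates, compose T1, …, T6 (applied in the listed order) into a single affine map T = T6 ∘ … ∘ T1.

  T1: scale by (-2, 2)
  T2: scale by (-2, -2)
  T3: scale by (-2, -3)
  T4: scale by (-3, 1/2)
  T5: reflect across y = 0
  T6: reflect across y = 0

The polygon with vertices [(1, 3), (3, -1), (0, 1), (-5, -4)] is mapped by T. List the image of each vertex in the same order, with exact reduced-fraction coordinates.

image vertices: (24, 18), (72, -6), (0, 6), (-120, -24)

T1 scale by (-2, 2): (1, 3) → (-2, 6); (3, -1) → (-6, -2); (0, 1) → (0, 2); (-5, -4) → (10, -8)
T2 scale by (-2, -2): (-2, 6) → (4, -12); (-6, -2) → (12, 4); (0, 2) → (0, -4); (10, -8) → (-20, 16)
T3 scale by (-2, -3): (4, -12) → (-8, 36); (12, 4) → (-24, -12); (0, -4) → (0, 12); (-20, 16) → (40, -48)
T4 scale by (-3, 1/2): (-8, 36) → (24, 18); (-24, -12) → (72, -6); (0, 12) → (0, 6); (40, -48) → (-120, -24)
T5 reflect across y = 0: (24, 18) → (24, -18); (72, -6) → (72, 6); (0, 6) → (0, -6); (-120, -24) → (-120, 24)
T6 reflect across y = 0: (24, -18) → (24, 18); (72, 6) → (72, -6); (0, -6) → (0, 6); (-120, 24) → (-120, -24)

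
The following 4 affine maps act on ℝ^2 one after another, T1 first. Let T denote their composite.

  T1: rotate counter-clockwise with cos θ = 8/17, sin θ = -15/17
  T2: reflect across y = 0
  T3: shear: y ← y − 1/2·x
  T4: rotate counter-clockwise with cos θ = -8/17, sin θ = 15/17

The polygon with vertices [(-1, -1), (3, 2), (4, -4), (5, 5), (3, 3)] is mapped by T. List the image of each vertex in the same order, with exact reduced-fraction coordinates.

image vertices: (233/578, -381/289), (-462/289, 794/289), (-1366/289, -1268/289), (-1165/578, 1905/289), (-699/578, 1143/289)

T1 rotate counter-clockwise with cos θ = 8/17, sin θ = -15/17: (-1, -1) → (-23/17, 7/17); (3, 2) → (54/17, -29/17); (4, -4) → (-28/17, -92/17); (5, 5) → (115/17, -35/17); (3, 3) → (69/17, -21/17)
T2 reflect across y = 0: (-23/17, 7/17) → (-23/17, -7/17); (54/17, -29/17) → (54/17, 29/17); (-28/17, -92/17) → (-28/17, 92/17); (115/17, -35/17) → (115/17, 35/17); (69/17, -21/17) → (69/17, 21/17)
T3 shear: y ← y − 1/2·x: (-23/17, -7/17) → (-23/17, 9/34); (54/17, 29/17) → (54/17, 2/17); (-28/17, 92/17) → (-28/17, 106/17); (115/17, 35/17) → (115/17, -45/34); (69/17, 21/17) → (69/17, -27/34)
T4 rotate counter-clockwise with cos θ = -8/17, sin θ = 15/17: (-23/17, 9/34) → (233/578, -381/289); (54/17, 2/17) → (-462/289, 794/289); (-28/17, 106/17) → (-1366/289, -1268/289); (115/17, -45/34) → (-1165/578, 1905/289); (69/17, -27/34) → (-699/578, 1143/289)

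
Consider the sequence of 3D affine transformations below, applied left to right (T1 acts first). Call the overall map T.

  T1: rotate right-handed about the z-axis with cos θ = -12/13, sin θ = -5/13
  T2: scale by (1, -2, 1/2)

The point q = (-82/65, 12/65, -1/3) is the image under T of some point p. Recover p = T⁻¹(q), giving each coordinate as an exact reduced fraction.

p = (6/5, -2/5, -2/3)

T1 = [-12/13 5/13 0 0; -5/13 -12/13 0 0; 0 0 1 0; 0 0 0 1]
T2·T1 = [-12/13 5/13 0 0; 10/13 24/13 0 0; 0 0 1/2 0; 0 0 0 1]
det M = -1; M⁻¹ = [-12/13 5/26 0 0; 5/13 6/13 0 0; 0 0 2 0; 0 0 0 1]
M⁻¹ · (-82/65, 12/65, -1/3)ᵀ = (6/5, -2/5, -2/3)ᵀ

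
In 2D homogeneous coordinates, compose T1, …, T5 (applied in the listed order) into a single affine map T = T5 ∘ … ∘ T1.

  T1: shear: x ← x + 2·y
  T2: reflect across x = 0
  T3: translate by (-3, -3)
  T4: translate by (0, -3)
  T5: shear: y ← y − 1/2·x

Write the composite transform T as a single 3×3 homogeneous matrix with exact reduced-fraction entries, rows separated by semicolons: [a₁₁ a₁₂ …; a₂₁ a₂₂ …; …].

T = [-1 -2 -3; 1/2 2 -9/2; 0 0 1]

T1 = [1 2 0; 0 1 0; 0 0 1]
T2·T1 = [-1 -2 0; 0 1 0; 0 0 1]
T3·…·T1 = [-1 -2 -3; 0 1 -3; 0 0 1]
T4·…·T1 = [-1 -2 -3; 0 1 -6; 0 0 1]
T5·…·T1 = [-1 -2 -3; 1/2 2 -9/2; 0 0 1]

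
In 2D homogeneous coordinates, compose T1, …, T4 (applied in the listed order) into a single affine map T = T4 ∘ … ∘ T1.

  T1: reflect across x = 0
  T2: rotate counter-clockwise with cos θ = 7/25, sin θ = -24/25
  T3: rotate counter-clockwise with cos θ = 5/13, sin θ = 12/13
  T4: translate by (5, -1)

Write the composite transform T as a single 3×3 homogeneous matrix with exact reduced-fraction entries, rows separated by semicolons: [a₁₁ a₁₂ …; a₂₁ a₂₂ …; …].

T1 = [-1 0 0; 0 1 0; 0 0 1]
T2·T1 = [-7/25 24/25 0; 24/25 7/25 0; 0 0 1]
T3·…·T1 = [-323/325 36/325 0; 36/325 323/325 0; 0 0 1]
T4·…·T1 = [-323/325 36/325 5; 36/325 323/325 -1; 0 0 1]

T = [-323/325 36/325 5; 36/325 323/325 -1; 0 0 1]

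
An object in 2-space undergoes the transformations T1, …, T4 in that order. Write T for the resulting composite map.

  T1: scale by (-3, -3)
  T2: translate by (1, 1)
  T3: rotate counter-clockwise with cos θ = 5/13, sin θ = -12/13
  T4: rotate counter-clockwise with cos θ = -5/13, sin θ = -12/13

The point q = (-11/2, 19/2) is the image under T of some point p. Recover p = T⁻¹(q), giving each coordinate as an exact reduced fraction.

T1 = [-3 0 0; 0 -3 0; 0 0 1]
T2·T1 = [-3 0 1; 0 -3 1; 0 0 1]
T3·…·T1 = [-15/13 -36/13 17/13; 36/13 -15/13 -7/13; 0 0 1]
T4·…·T1 = [3 0 -1; 0 3 -1; 0 0 1]
det M = 9; M⁻¹ = [1/3 0 1/3; 0 1/3 1/3; 0 0 1]
M⁻¹ · (-11/2, 19/2)ᵀ = (-3/2, 7/2)ᵀ

p = (-3/2, 7/2)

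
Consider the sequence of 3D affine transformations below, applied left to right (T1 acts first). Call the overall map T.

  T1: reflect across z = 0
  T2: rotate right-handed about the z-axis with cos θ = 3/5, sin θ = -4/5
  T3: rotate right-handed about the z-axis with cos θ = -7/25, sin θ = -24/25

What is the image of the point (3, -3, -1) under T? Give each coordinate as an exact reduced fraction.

T(p) = (-483/125, 219/125, 1)

T1 reflect across z = 0: (3, -3, -1) → (3, -3, 1)
T2 rotate right-handed about the z-axis with cos θ = 3/5, sin θ = -4/5: (3, -3, 1) → (-3/5, -21/5, 1)
T3 rotate right-handed about the z-axis with cos θ = -7/25, sin θ = -24/25: (-3/5, -21/5, 1) → (-483/125, 219/125, 1)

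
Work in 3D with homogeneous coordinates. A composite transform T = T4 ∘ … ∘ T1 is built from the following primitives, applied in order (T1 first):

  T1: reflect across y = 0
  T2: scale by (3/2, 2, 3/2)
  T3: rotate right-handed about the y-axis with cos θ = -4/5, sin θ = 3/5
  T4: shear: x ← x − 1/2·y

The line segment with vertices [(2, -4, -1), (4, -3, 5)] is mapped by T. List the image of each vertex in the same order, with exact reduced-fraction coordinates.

image vertices: (-73/10, 8, -3/5), (-33/10, 6, -48/5)

T1 reflect across y = 0: (2, -4, -1) → (2, 4, -1); (4, -3, 5) → (4, 3, 5)
T2 scale by (3/2, 2, 3/2): (2, 4, -1) → (3, 8, -3/2); (4, 3, 5) → (6, 6, 15/2)
T3 rotate right-handed about the y-axis with cos θ = -4/5, sin θ = 3/5: (3, 8, -3/2) → (-33/10, 8, -3/5); (6, 6, 15/2) → (-3/10, 6, -48/5)
T4 shear: x ← x − 1/2·y: (-33/10, 8, -3/5) → (-73/10, 8, -3/5); (-3/10, 6, -48/5) → (-33/10, 6, -48/5)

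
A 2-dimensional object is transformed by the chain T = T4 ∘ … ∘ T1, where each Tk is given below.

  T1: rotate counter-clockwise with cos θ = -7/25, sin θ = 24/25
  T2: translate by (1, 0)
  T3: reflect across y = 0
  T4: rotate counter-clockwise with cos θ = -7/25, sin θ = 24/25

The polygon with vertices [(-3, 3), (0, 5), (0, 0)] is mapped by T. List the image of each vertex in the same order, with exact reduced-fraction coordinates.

T1 rotate counter-clockwise with cos θ = -7/25, sin θ = 24/25: (-3, 3) → (-51/25, -93/25); (0, 5) → (-24/5, -7/5); (0, 0) → (0, 0)
T2 translate by (1, 0): (-51/25, -93/25) → (-26/25, -93/25); (-24/5, -7/5) → (-19/5, -7/5); (0, 0) → (1, 0)
T3 reflect across y = 0: (-26/25, -93/25) → (-26/25, 93/25); (-19/5, -7/5) → (-19/5, 7/5); (1, 0) → (1, 0)
T4 rotate counter-clockwise with cos θ = -7/25, sin θ = 24/25: (-26/25, 93/25) → (-82/25, -51/25); (-19/5, 7/5) → (-7/25, -101/25); (1, 0) → (-7/25, 24/25)

image vertices: (-82/25, -51/25), (-7/25, -101/25), (-7/25, 24/25)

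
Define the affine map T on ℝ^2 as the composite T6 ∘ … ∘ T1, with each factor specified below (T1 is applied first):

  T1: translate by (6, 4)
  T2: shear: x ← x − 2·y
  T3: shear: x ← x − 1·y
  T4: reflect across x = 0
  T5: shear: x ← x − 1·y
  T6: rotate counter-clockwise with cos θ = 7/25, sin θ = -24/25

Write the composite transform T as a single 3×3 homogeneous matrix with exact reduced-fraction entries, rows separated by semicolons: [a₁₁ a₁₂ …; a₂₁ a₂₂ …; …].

T1 = [1 0 6; 0 1 4; 0 0 1]
T2·T1 = [1 -2 -2; 0 1 4; 0 0 1]
T3·…·T1 = [1 -3 -6; 0 1 4; 0 0 1]
T4·…·T1 = [-1 3 6; 0 1 4; 0 0 1]
T5·…·T1 = [-1 2 2; 0 1 4; 0 0 1]
T6·…·T1 = [-7/25 38/25 22/5; 24/25 -41/25 -4/5; 0 0 1]

T = [-7/25 38/25 22/5; 24/25 -41/25 -4/5; 0 0 1]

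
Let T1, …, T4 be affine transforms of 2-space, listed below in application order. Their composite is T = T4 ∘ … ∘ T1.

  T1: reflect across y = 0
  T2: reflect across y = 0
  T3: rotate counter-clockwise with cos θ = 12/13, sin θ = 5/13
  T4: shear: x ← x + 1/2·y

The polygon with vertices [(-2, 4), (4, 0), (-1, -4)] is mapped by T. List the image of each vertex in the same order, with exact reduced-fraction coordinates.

image vertices: (-25/13, 38/13), (58/13, 20/13), (-37/26, -53/13)

T1 reflect across y = 0: (-2, 4) → (-2, -4); (4, 0) → (4, 0); (-1, -4) → (-1, 4)
T2 reflect across y = 0: (-2, -4) → (-2, 4); (4, 0) → (4, 0); (-1, 4) → (-1, -4)
T3 rotate counter-clockwise with cos θ = 12/13, sin θ = 5/13: (-2, 4) → (-44/13, 38/13); (4, 0) → (48/13, 20/13); (-1, -4) → (8/13, -53/13)
T4 shear: x ← x + 1/2·y: (-44/13, 38/13) → (-25/13, 38/13); (48/13, 20/13) → (58/13, 20/13); (8/13, -53/13) → (-37/26, -53/13)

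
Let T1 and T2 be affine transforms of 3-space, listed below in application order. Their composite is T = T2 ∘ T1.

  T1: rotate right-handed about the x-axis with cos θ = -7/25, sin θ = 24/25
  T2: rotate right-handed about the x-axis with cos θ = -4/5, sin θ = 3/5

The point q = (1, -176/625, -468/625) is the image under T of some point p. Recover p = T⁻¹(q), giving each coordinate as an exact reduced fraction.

p = (1, 4/5, 0)

T1 = [1 0 0 0; 0 -7/25 -24/25 0; 0 24/25 -7/25 0; 0 0 0 1]
T2·T1 = [1 0 0 0; 0 -44/125 117/125 0; 0 -117/125 -44/125 0; 0 0 0 1]
det M = 1; M⁻¹ = [1 0 0 0; 0 -44/125 -117/125 0; 0 117/125 -44/125 0; 0 0 0 1]
M⁻¹ · (1, -176/625, -468/625)ᵀ = (1, 4/5, 0)ᵀ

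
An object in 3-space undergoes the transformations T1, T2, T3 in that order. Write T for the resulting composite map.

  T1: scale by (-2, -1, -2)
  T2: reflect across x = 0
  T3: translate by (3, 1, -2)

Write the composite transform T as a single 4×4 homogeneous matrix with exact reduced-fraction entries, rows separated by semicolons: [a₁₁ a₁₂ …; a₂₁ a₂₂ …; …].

T = [2 0 0 3; 0 -1 0 1; 0 0 -2 -2; 0 0 0 1]

T1 = [-2 0 0 0; 0 -1 0 0; 0 0 -2 0; 0 0 0 1]
T2·T1 = [2 0 0 0; 0 -1 0 0; 0 0 -2 0; 0 0 0 1]
T3·…·T1 = [2 0 0 3; 0 -1 0 1; 0 0 -2 -2; 0 0 0 1]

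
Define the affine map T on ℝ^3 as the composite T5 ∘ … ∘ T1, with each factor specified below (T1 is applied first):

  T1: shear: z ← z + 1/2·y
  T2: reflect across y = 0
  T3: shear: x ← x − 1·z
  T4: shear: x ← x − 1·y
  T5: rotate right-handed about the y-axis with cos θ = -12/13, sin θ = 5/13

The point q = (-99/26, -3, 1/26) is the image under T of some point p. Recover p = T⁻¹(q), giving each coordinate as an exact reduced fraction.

T1 = [1 0 0 0; 0 1 0 0; 0 1/2 1 0; 0 0 0 1]
T2·T1 = [1 0 0 0; 0 -1 0 0; 0 1/2 1 0; 0 0 0 1]
T3·…·T1 = [1 -1/2 -1 0; 0 -1 0 0; 0 1/2 1 0; 0 0 0 1]
T4·…·T1 = [1 1/2 -1 0; 0 -1 0 0; 0 1/2 1 0; 0 0 0 1]
T5·…·T1 = [-12/13 -7/26 17/13 0; 0 -1 0 0; -5/13 -17/26 -7/13 0; 0 0 0 1]
det M = -1; M⁻¹ = [-7/13 1 -17/13 0; 0 -1 0 0; 5/13 1/2 -12/13 0; 0 0 0 1]
M⁻¹ · (-99/26, -3, 1/26)ᵀ = (-1, 3, -3)ᵀ

p = (-1, 3, -3)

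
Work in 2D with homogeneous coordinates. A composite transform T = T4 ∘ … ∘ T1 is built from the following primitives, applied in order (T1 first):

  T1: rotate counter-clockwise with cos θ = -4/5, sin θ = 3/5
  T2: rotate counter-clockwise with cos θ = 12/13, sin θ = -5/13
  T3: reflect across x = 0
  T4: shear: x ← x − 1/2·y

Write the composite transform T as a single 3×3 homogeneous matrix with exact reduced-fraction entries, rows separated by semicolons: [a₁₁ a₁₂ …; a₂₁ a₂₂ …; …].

T = [1/13 29/26 0; 56/65 -33/65 0; 0 0 1]

T1 = [-4/5 -3/5 0; 3/5 -4/5 0; 0 0 1]
T2·T1 = [-33/65 -56/65 0; 56/65 -33/65 0; 0 0 1]
T3·…·T1 = [33/65 56/65 0; 56/65 -33/65 0; 0 0 1]
T4·…·T1 = [1/13 29/26 0; 56/65 -33/65 0; 0 0 1]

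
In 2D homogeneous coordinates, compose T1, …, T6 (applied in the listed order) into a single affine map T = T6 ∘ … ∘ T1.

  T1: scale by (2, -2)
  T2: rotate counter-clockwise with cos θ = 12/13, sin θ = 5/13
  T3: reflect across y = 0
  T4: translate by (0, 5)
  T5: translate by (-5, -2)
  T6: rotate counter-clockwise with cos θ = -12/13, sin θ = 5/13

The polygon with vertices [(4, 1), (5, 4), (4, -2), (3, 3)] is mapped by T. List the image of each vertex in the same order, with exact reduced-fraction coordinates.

T1 scale by (2, -2): (4, 1) → (8, -2); (5, 4) → (10, -8); (4, -2) → (8, 4); (3, 3) → (6, -6)
T2 rotate counter-clockwise with cos θ = 12/13, sin θ = 5/13: (8, -2) → (106/13, 16/13); (10, -8) → (160/13, -46/13); (8, 4) → (76/13, 88/13); (6, -6) → (102/13, -42/13)
T3 reflect across y = 0: (106/13, 16/13) → (106/13, -16/13); (160/13, -46/13) → (160/13, 46/13); (76/13, 88/13) → (76/13, -88/13); (102/13, -42/13) → (102/13, 42/13)
T4 translate by (0, 5): (106/13, -16/13) → (106/13, 49/13); (160/13, 46/13) → (160/13, 111/13); (76/13, -88/13) → (76/13, -23/13); (102/13, 42/13) → (102/13, 107/13)
T5 translate by (-5, -2): (106/13, 49/13) → (41/13, 23/13); (160/13, 111/13) → (95/13, 85/13); (76/13, -23/13) → (11/13, -49/13); (102/13, 107/13) → (37/13, 81/13)
T6 rotate counter-clockwise with cos θ = -12/13, sin θ = 5/13: (41/13, 23/13) → (-607/169, -71/169); (95/13, 85/13) → (-1565/169, -545/169); (11/13, -49/13) → (113/169, 643/169); (37/13, 81/13) → (-849/169, -787/169)

image vertices: (-607/169, -71/169), (-1565/169, -545/169), (113/169, 643/169), (-849/169, -787/169)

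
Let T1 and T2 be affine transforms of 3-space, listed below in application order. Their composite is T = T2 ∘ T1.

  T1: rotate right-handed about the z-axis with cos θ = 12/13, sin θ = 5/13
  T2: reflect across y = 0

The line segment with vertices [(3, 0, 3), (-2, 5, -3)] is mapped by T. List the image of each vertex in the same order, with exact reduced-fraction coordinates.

image vertices: (36/13, -15/13, 3), (-49/13, -50/13, -3)

T1 rotate right-handed about the z-axis with cos θ = 12/13, sin θ = 5/13: (3, 0, 3) → (36/13, 15/13, 3); (-2, 5, -3) → (-49/13, 50/13, -3)
T2 reflect across y = 0: (36/13, 15/13, 3) → (36/13, -15/13, 3); (-49/13, 50/13, -3) → (-49/13, -50/13, -3)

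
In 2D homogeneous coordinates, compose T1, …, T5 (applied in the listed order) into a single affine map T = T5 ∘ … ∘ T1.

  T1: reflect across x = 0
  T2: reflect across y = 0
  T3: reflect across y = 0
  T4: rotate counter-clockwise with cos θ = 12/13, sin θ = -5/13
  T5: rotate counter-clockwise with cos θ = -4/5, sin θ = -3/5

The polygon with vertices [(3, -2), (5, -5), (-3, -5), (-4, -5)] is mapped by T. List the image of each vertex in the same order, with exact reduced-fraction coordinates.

T1 reflect across x = 0: (3, -2) → (-3, -2); (5, -5) → (-5, -5); (-3, -5) → (3, -5); (-4, -5) → (4, -5)
T2 reflect across y = 0: (-3, -2) → (-3, 2); (-5, -5) → (-5, 5); (3, -5) → (3, 5); (4, -5) → (4, 5)
T3 reflect across y = 0: (-3, 2) → (-3, -2); (-5, 5) → (-5, -5); (3, 5) → (3, -5); (4, 5) → (4, -5)
T4 rotate counter-clockwise with cos θ = 12/13, sin θ = -5/13: (-3, -2) → (-46/13, -9/13); (-5, -5) → (-85/13, -35/13); (3, -5) → (11/13, -75/13); (4, -5) → (23/13, -80/13)
T5 rotate counter-clockwise with cos θ = -4/5, sin θ = -3/5: (-46/13, -9/13) → (157/65, 174/65); (-85/13, -35/13) → (47/13, 79/13); (11/13, -75/13) → (-269/65, 267/65); (23/13, -80/13) → (-332/65, 251/65)

image vertices: (157/65, 174/65), (47/13, 79/13), (-269/65, 267/65), (-332/65, 251/65)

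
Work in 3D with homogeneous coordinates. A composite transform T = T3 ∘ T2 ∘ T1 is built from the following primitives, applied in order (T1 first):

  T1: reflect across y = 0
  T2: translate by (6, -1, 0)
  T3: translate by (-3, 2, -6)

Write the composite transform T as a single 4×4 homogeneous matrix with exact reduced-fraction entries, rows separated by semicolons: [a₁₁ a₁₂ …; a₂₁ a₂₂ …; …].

T1 = [1 0 0 0; 0 -1 0 0; 0 0 1 0; 0 0 0 1]
T2·T1 = [1 0 0 6; 0 -1 0 -1; 0 0 1 0; 0 0 0 1]
T3·…·T1 = [1 0 0 3; 0 -1 0 1; 0 0 1 -6; 0 0 0 1]

T = [1 0 0 3; 0 -1 0 1; 0 0 1 -6; 0 0 0 1]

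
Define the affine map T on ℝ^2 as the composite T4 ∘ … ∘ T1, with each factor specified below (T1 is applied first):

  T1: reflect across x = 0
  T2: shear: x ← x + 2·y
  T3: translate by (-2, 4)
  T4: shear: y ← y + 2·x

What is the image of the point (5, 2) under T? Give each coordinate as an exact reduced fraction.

T(p) = (-3, 0)

T1 reflect across x = 0: (5, 2) → (-5, 2)
T2 shear: x ← x + 2·y: (-5, 2) → (-1, 2)
T3 translate by (-2, 4): (-1, 2) → (-3, 6)
T4 shear: y ← y + 2·x: (-3, 6) → (-3, 0)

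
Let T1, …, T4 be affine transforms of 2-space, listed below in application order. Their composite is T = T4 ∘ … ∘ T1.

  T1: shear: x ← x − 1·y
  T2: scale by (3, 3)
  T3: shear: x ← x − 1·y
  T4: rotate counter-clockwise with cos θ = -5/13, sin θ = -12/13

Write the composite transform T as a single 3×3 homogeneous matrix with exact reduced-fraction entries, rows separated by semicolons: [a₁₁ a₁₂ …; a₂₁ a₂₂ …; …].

T1 = [1 -1 0; 0 1 0; 0 0 1]
T2·T1 = [3 -3 0; 0 3 0; 0 0 1]
T3·…·T1 = [3 -6 0; 0 3 0; 0 0 1]
T4·…·T1 = [-15/13 66/13 0; -36/13 57/13 0; 0 0 1]

T = [-15/13 66/13 0; -36/13 57/13 0; 0 0 1]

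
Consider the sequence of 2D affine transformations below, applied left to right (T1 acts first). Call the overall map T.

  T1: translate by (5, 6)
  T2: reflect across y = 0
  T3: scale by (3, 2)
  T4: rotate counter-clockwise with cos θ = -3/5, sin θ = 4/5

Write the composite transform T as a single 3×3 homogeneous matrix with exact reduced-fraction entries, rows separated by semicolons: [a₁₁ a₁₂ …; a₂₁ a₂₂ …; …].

T1 = [1 0 5; 0 1 6; 0 0 1]
T2·T1 = [1 0 5; 0 -1 -6; 0 0 1]
T3·…·T1 = [3 0 15; 0 -2 -12; 0 0 1]
T4·…·T1 = [-9/5 8/5 3/5; 12/5 6/5 96/5; 0 0 1]

T = [-9/5 8/5 3/5; 12/5 6/5 96/5; 0 0 1]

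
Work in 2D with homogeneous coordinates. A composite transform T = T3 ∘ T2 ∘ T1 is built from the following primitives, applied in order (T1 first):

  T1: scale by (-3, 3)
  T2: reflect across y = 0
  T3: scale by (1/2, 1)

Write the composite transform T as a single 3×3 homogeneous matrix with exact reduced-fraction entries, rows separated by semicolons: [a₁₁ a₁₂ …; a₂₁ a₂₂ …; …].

T1 = [-3 0 0; 0 3 0; 0 0 1]
T2·T1 = [-3 0 0; 0 -3 0; 0 0 1]
T3·…·T1 = [-3/2 0 0; 0 -3 0; 0 0 1]

T = [-3/2 0 0; 0 -3 0; 0 0 1]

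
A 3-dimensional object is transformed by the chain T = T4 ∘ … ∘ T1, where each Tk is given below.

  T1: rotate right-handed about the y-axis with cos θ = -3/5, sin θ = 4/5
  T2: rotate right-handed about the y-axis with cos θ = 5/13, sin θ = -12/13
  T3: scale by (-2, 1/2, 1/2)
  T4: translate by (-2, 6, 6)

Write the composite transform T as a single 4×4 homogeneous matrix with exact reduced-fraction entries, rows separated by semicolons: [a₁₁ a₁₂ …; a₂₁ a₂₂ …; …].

T1 = [-3/5 0 4/5 0; 0 1 0 0; -4/5 0 -3/5 0; 0 0 0 1]
T2·T1 = [33/65 0 56/65 0; 0 1 0 0; -56/65 0 33/65 0; 0 0 0 1]
T3·…·T1 = [-66/65 0 -112/65 0; 0 1/2 0 0; -28/65 0 33/130 0; 0 0 0 1]
T4·…·T1 = [-66/65 0 -112/65 -2; 0 1/2 0 6; -28/65 0 33/130 6; 0 0 0 1]

T = [-66/65 0 -112/65 -2; 0 1/2 0 6; -28/65 0 33/130 6; 0 0 0 1]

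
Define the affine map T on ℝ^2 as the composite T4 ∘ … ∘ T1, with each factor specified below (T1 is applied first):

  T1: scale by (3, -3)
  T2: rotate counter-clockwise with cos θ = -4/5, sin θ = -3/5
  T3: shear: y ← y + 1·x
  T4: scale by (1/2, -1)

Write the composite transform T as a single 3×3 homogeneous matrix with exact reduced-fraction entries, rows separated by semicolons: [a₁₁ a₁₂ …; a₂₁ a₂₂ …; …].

T1 = [3 0 0; 0 -3 0; 0 0 1]
T2·T1 = [-12/5 -9/5 0; -9/5 12/5 0; 0 0 1]
T3·…·T1 = [-12/5 -9/5 0; -21/5 3/5 0; 0 0 1]
T4·…·T1 = [-6/5 -9/10 0; 21/5 -3/5 0; 0 0 1]

T = [-6/5 -9/10 0; 21/5 -3/5 0; 0 0 1]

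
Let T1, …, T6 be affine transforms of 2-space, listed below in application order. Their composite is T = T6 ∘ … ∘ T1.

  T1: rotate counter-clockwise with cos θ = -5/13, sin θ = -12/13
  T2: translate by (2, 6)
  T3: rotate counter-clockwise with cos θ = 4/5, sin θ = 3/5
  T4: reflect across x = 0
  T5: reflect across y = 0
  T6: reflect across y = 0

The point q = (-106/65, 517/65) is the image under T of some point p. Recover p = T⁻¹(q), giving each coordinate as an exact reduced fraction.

p = (-1, 4)

T1 = [-5/13 12/13 0; -12/13 -5/13 0; 0 0 1]
T2·T1 = [-5/13 12/13 2; -12/13 -5/13 6; 0 0 1]
T3·…·T1 = [16/65 63/65 -2; -63/65 16/65 6; 0 0 1]
T4·…·T1 = [-16/65 -63/65 2; -63/65 16/65 6; 0 0 1]
T5·…·T1 = [-16/65 -63/65 2; 63/65 -16/65 -6; 0 0 1]
T6·…·T1 = [-16/65 -63/65 2; -63/65 16/65 6; 0 0 1]
det M = -1; M⁻¹ = [-16/65 -63/65 82/13; -63/65 16/65 6/13; 0 0 1]
M⁻¹ · (-106/65, 517/65)ᵀ = (-1, 4)ᵀ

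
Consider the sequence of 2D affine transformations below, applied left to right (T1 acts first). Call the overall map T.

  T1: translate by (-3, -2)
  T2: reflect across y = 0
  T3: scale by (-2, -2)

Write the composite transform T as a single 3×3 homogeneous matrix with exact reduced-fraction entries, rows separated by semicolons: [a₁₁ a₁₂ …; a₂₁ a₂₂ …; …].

T = [-2 0 6; 0 2 -4; 0 0 1]

T1 = [1 0 -3; 0 1 -2; 0 0 1]
T2·T1 = [1 0 -3; 0 -1 2; 0 0 1]
T3·…·T1 = [-2 0 6; 0 2 -4; 0 0 1]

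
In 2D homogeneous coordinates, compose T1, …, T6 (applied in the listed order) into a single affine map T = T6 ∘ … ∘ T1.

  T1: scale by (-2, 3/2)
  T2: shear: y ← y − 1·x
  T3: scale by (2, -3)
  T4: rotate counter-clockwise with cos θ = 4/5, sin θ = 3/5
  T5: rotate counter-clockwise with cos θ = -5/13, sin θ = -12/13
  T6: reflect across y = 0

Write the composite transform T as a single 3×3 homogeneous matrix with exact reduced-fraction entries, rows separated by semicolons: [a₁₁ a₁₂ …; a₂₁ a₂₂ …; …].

T1 = [-2 0 0; 0 3/2 0; 0 0 1]
T2·T1 = [-2 0 0; 2 3/2 0; 0 0 1]
T3·…·T1 = [-4 0 0; -6 -9/2 0; 0 0 1]
T4·…·T1 = [2/5 27/10 0; -36/5 -18/5 0; 0 0 1]
T5·…·T1 = [-34/5 -567/130 0; 12/5 -72/65 0; 0 0 1]
T6·…·T1 = [-34/5 -567/130 0; -12/5 72/65 0; 0 0 1]

T = [-34/5 -567/130 0; -12/5 72/65 0; 0 0 1]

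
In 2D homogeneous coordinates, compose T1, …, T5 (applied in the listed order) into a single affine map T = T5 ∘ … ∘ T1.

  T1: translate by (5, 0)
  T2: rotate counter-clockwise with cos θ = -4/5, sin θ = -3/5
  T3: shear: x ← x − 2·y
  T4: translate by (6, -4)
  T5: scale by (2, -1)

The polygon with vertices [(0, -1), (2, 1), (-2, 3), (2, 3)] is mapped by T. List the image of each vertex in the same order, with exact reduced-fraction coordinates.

T1 translate by (5, 0): (0, -1) → (5, -1); (2, 1) → (7, 1); (-2, 3) → (3, 3); (2, 3) → (7, 3)
T2 rotate counter-clockwise with cos θ = -4/5, sin θ = -3/5: (5, -1) → (-23/5, -11/5); (7, 1) → (-5, -5); (3, 3) → (-3/5, -21/5); (7, 3) → (-19/5, -33/5)
T3 shear: x ← x − 2·y: (-23/5, -11/5) → (-1/5, -11/5); (-5, -5) → (5, -5); (-3/5, -21/5) → (39/5, -21/5); (-19/5, -33/5) → (47/5, -33/5)
T4 translate by (6, -4): (-1/5, -11/5) → (29/5, -31/5); (5, -5) → (11, -9); (39/5, -21/5) → (69/5, -41/5); (47/5, -33/5) → (77/5, -53/5)
T5 scale by (2, -1): (29/5, -31/5) → (58/5, 31/5); (11, -9) → (22, 9); (69/5, -41/5) → (138/5, 41/5); (77/5, -53/5) → (154/5, 53/5)

image vertices: (58/5, 31/5), (22, 9), (138/5, 41/5), (154/5, 53/5)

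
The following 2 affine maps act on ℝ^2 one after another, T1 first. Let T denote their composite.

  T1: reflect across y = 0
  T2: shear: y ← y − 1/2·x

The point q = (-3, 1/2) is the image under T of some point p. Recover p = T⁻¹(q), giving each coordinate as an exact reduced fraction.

p = (-3, 1)

T1 = [1 0 0; 0 -1 0; 0 0 1]
T2·T1 = [1 0 0; -1/2 -1 0; 0 0 1]
det M = -1; M⁻¹ = [1 0 0; -1/2 -1 0; 0 0 1]
M⁻¹ · (-3, 1/2)ᵀ = (-3, 1)ᵀ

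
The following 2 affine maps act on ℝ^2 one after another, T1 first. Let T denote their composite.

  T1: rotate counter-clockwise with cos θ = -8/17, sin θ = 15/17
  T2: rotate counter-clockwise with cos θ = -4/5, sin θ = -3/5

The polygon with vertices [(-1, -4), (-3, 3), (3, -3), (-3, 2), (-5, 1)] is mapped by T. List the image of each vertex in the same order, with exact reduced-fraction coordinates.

image vertices: (-13/5, -16/5), (-123/85, 339/85), (123/85, -339/85), (-159/85, 262/85), (-349/85, 257/85)

T1 rotate counter-clockwise with cos θ = -8/17, sin θ = 15/17: (-1, -4) → (4, 1); (-3, 3) → (-21/17, -69/17); (3, -3) → (21/17, 69/17); (-3, 2) → (-6/17, -61/17); (-5, 1) → (25/17, -83/17)
T2 rotate counter-clockwise with cos θ = -4/5, sin θ = -3/5: (4, 1) → (-13/5, -16/5); (-21/17, -69/17) → (-123/85, 339/85); (21/17, 69/17) → (123/85, -339/85); (-6/17, -61/17) → (-159/85, 262/85); (25/17, -83/17) → (-349/85, 257/85)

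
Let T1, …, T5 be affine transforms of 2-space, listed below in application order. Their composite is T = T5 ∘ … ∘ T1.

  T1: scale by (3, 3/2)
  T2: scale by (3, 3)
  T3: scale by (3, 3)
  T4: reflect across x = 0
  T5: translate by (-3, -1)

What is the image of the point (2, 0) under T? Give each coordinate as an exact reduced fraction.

T(p) = (-57, -1)

T1 scale by (3, 3/2): (2, 0) → (6, 0)
T2 scale by (3, 3): (6, 0) → (18, 0)
T3 scale by (3, 3): (18, 0) → (54, 0)
T4 reflect across x = 0: (54, 0) → (-54, 0)
T5 translate by (-3, -1): (-54, 0) → (-57, -1)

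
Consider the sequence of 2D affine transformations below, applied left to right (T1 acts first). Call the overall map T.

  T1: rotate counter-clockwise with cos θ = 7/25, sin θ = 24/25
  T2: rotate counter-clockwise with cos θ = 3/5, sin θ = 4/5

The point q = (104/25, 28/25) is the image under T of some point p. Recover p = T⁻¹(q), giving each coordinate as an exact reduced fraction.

T1 = [7/25 -24/25 0; 24/25 7/25 0; 0 0 1]
T2·T1 = [-3/5 -4/5 0; 4/5 -3/5 0; 0 0 1]
det M = 1; M⁻¹ = [-3/5 4/5 0; -4/5 -3/5 0; 0 0 1]
M⁻¹ · (104/25, 28/25)ᵀ = (-8/5, -4)ᵀ

p = (-8/5, -4)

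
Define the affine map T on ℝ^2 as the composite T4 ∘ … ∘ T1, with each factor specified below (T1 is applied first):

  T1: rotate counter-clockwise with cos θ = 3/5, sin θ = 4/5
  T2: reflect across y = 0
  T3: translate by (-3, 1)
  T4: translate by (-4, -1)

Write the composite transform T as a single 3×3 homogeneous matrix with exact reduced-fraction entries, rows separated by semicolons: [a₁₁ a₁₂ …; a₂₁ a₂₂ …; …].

T = [3/5 -4/5 -7; -4/5 -3/5 0; 0 0 1]

T1 = [3/5 -4/5 0; 4/5 3/5 0; 0 0 1]
T2·T1 = [3/5 -4/5 0; -4/5 -3/5 0; 0 0 1]
T3·…·T1 = [3/5 -4/5 -3; -4/5 -3/5 1; 0 0 1]
T4·…·T1 = [3/5 -4/5 -7; -4/5 -3/5 0; 0 0 1]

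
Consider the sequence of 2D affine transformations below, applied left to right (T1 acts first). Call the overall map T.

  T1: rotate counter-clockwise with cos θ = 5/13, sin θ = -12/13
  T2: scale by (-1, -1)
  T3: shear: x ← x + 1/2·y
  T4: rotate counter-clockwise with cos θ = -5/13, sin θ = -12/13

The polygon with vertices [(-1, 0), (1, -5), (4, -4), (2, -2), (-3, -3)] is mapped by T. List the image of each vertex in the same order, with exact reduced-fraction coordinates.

image vertices: (-139/169, 72/169), (153/338, -1067/169), (506/169, -1084/169), (253/169, -542/169), (-909/338, -381/169)

T1 rotate counter-clockwise with cos θ = 5/13, sin θ = -12/13: (-1, 0) → (-5/13, 12/13); (1, -5) → (-55/13, -37/13); (4, -4) → (-28/13, -68/13); (2, -2) → (-14/13, -34/13); (-3, -3) → (-51/13, 21/13)
T2 scale by (-1, -1): (-5/13, 12/13) → (5/13, -12/13); (-55/13, -37/13) → (55/13, 37/13); (-28/13, -68/13) → (28/13, 68/13); (-14/13, -34/13) → (14/13, 34/13); (-51/13, 21/13) → (51/13, -21/13)
T3 shear: x ← x + 1/2·y: (5/13, -12/13) → (-1/13, -12/13); (55/13, 37/13) → (147/26, 37/13); (28/13, 68/13) → (62/13, 68/13); (14/13, 34/13) → (31/13, 34/13); (51/13, -21/13) → (81/26, -21/13)
T4 rotate counter-clockwise with cos θ = -5/13, sin θ = -12/13: (-1/13, -12/13) → (-139/169, 72/169); (147/26, 37/13) → (153/338, -1067/169); (62/13, 68/13) → (506/169, -1084/169); (31/13, 34/13) → (253/169, -542/169); (81/26, -21/13) → (-909/338, -381/169)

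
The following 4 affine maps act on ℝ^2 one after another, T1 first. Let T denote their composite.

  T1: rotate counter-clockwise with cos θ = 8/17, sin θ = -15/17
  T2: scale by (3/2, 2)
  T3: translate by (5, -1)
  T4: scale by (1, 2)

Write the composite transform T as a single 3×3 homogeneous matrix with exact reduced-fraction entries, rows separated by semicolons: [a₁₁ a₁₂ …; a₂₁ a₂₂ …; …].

T1 = [8/17 15/17 0; -15/17 8/17 0; 0 0 1]
T2·T1 = [12/17 45/34 0; -30/17 16/17 0; 0 0 1]
T3·…·T1 = [12/17 45/34 5; -30/17 16/17 -1; 0 0 1]
T4·…·T1 = [12/17 45/34 5; -60/17 32/17 -2; 0 0 1]

T = [12/17 45/34 5; -60/17 32/17 -2; 0 0 1]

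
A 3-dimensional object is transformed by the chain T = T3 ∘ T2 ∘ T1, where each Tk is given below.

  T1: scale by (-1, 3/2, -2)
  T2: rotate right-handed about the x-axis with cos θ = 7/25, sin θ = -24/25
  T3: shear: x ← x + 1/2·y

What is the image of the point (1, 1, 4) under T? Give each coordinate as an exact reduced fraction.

T(p) = (-463/100, -363/50, -92/25)

T1 scale by (-1, 3/2, -2): (1, 1, 4) → (-1, 3/2, -8)
T2 rotate right-handed about the x-axis with cos θ = 7/25, sin θ = -24/25: (-1, 3/2, -8) → (-1, -363/50, -92/25)
T3 shear: x ← x + 1/2·y: (-1, -363/50, -92/25) → (-463/100, -363/50, -92/25)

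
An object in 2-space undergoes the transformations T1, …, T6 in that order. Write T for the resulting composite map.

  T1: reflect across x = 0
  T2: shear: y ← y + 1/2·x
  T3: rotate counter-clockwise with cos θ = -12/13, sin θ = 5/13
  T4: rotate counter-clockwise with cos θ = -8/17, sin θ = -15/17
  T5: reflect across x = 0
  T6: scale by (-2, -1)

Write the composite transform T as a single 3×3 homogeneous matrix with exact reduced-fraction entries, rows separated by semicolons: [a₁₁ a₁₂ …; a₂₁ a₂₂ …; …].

T1 = [-1 0 0; 0 1 0; 0 0 1]
T2·T1 = [-1 0 0; -1/2 1 0; 0 0 1]
T3·…·T1 = [29/26 -5/13 0; 1/13 -12/13 0; 0 0 1]
T4·…·T1 = [-101/221 -140/221 0; -451/442 171/221 0; 0 0 1]
T5·…·T1 = [101/221 140/221 0; -451/442 171/221 0; 0 0 1]
T6·…·T1 = [-202/221 -280/221 0; 451/442 -171/221 0; 0 0 1]

T = [-202/221 -280/221 0; 451/442 -171/221 0; 0 0 1]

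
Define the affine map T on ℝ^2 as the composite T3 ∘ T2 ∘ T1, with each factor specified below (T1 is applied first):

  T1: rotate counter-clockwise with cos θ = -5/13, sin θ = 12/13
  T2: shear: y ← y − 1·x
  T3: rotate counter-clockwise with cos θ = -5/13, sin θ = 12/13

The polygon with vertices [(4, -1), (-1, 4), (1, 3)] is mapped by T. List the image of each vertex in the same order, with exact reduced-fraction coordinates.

T1 rotate counter-clockwise with cos θ = -5/13, sin θ = 12/13: (4, -1) → (-8/13, 53/13); (-1, 4) → (-43/13, -32/13); (1, 3) → (-41/13, -3/13)
T2 shear: y ← y − 1·x: (-8/13, 53/13) → (-8/13, 61/13); (-43/13, -32/13) → (-43/13, 11/13); (-41/13, -3/13) → (-41/13, 38/13)
T3 rotate counter-clockwise with cos θ = -5/13, sin θ = 12/13: (-8/13, 61/13) → (-692/169, -401/169); (-43/13, 11/13) → (83/169, -571/169); (-41/13, 38/13) → (-251/169, -682/169)

image vertices: (-692/169, -401/169), (83/169, -571/169), (-251/169, -682/169)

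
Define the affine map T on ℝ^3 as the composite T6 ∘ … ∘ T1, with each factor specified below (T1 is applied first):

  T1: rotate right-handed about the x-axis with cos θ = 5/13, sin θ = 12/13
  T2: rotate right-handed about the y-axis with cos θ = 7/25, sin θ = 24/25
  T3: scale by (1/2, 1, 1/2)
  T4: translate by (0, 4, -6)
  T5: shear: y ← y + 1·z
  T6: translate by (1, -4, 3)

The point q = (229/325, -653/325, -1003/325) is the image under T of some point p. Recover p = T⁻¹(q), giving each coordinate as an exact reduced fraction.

p = (0, 1, -4)

T1 = [1 0 0 0; 0 5/13 -12/13 0; 0 12/13 5/13 0; 0 0 0 1]
T2·T1 = [7/25 288/325 24/65 0; 0 5/13 -12/13 0; -24/25 84/325 7/65 0; 0 0 0 1]
T3·…·T1 = [7/50 144/325 12/65 0; 0 5/13 -12/13 0; -12/25 42/325 7/130 0; 0 0 0 1]
T4·…·T1 = [7/50 144/325 12/65 0; 0 5/13 -12/13 4; -12/25 42/325 7/130 -6; 0 0 0 1]
T5·…·T1 = [7/50 144/325 12/65 0; -12/25 167/325 -113/130 -2; -12/25 42/325 7/130 -6; 0 0 0 1]
T6·…·T1 = [7/50 144/325 12/65 1; -12/25 167/325 -113/130 -6; -12/25 42/325 7/130 -3; 0 0 0 1]
det M = 1/4; M⁻¹ = [14/25 0 -48/25 -158/25; 576/325 5/13 43/325 303/325; 48/65 -12/13 74/65 -186/65; 0 0 0 1]
M⁻¹ · (229/325, -653/325, -1003/325)ᵀ = (0, 1, -4)ᵀ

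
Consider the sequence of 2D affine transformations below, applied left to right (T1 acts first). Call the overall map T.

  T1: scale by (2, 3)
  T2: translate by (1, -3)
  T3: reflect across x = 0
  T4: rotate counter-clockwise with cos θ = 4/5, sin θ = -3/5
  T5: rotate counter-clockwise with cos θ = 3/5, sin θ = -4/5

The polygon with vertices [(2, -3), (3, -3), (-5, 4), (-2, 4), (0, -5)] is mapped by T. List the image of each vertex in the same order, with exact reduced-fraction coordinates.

T1 scale by (2, 3): (2, -3) → (4, -9); (3, -3) → (6, -9); (-5, 4) → (-10, 12); (-2, 4) → (-4, 12); (0, -5) → (0, -15)
T2 translate by (1, -3): (4, -9) → (5, -12); (6, -9) → (7, -12); (-10, 12) → (-9, 9); (-4, 12) → (-3, 9); (0, -15) → (1, -18)
T3 reflect across x = 0: (5, -12) → (-5, -12); (7, -12) → (-7, -12); (-9, 9) → (9, 9); (-3, 9) → (3, 9); (1, -18) → (-1, -18)
T4 rotate counter-clockwise with cos θ = 4/5, sin θ = -3/5: (-5, -12) → (-56/5, -33/5); (-7, -12) → (-64/5, -27/5); (9, 9) → (63/5, 9/5); (3, 9) → (39/5, 27/5); (-1, -18) → (-58/5, -69/5)
T5 rotate counter-clockwise with cos θ = 3/5, sin θ = -4/5: (-56/5, -33/5) → (-12, 5); (-64/5, -27/5) → (-12, 7); (63/5, 9/5) → (9, -9); (39/5, 27/5) → (9, -3); (-58/5, -69/5) → (-18, 1)

image vertices: (-12, 5), (-12, 7), (9, -9), (9, -3), (-18, 1)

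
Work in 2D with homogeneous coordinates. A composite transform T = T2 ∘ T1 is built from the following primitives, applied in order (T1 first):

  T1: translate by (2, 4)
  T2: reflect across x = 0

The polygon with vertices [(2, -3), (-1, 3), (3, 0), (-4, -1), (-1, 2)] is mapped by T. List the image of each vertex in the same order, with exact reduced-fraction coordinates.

image vertices: (-4, 1), (-1, 7), (-5, 4), (2, 3), (-1, 6)

T1 translate by (2, 4): (2, -3) → (4, 1); (-1, 3) → (1, 7); (3, 0) → (5, 4); (-4, -1) → (-2, 3); (-1, 2) → (1, 6)
T2 reflect across x = 0: (4, 1) → (-4, 1); (1, 7) → (-1, 7); (5, 4) → (-5, 4); (-2, 3) → (2, 3); (1, 6) → (-1, 6)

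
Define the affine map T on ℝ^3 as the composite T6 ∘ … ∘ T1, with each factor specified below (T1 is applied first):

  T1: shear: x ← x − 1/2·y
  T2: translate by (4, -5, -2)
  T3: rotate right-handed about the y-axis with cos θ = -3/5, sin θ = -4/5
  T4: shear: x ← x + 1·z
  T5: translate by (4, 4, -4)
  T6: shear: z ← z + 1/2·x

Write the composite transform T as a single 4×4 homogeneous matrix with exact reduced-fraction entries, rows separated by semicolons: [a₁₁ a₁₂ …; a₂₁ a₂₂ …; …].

T1 = [1 -1/2 0 0; 0 1 0 0; 0 0 1 0; 0 0 0 1]
T2·T1 = [1 -1/2 0 4; 0 1 0 -5; 0 0 1 -2; 0 0 0 1]
T3·…·T1 = [-3/5 3/10 -4/5 -4/5; 0 1 0 -5; 4/5 -2/5 -3/5 22/5; 0 0 0 1]
T4·…·T1 = [1/5 -1/10 -7/5 18/5; 0 1 0 -5; 4/5 -2/5 -3/5 22/5; 0 0 0 1]
T5·…·T1 = [1/5 -1/10 -7/5 38/5; 0 1 0 -1; 4/5 -2/5 -3/5 2/5; 0 0 0 1]
T6·…·T1 = [1/5 -1/10 -7/5 38/5; 0 1 0 -1; 9/10 -9/20 -13/10 21/5; 0 0 0 1]

T = [1/5 -1/10 -7/5 38/5; 0 1 0 -1; 9/10 -9/20 -13/10 21/5; 0 0 0 1]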